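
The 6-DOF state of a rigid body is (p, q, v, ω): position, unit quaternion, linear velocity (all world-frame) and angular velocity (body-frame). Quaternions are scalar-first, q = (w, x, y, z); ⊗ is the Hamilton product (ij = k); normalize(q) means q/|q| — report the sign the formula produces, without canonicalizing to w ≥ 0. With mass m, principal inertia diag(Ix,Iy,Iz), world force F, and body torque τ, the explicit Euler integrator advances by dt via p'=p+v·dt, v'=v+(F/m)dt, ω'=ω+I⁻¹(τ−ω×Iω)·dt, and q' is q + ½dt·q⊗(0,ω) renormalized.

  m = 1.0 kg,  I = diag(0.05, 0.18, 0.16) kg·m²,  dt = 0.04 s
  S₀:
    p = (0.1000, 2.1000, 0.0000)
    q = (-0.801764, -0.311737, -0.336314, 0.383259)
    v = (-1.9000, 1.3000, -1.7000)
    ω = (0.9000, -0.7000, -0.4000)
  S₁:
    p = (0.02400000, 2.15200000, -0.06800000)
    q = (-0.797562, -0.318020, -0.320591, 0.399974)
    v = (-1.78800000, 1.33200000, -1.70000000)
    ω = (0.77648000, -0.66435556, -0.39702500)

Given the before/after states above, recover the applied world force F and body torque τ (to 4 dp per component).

F = (2.8000, 0.8000, 0.0000)
τ = (-0.1600, 0.2000, -0.0700)

Δω = ω₁−ω₀ = (-0.12352000, 0.03564444, 0.00297500)
τ = I·(Δω/dt) + ω₀×(Iω₀) = (-0.1600, 0.2000, -0.0700)
velocity change Δv = (0.11200000, 0.03200000, 0.00000000)
applied force F = (2.8000, 0.8000, 0.0000)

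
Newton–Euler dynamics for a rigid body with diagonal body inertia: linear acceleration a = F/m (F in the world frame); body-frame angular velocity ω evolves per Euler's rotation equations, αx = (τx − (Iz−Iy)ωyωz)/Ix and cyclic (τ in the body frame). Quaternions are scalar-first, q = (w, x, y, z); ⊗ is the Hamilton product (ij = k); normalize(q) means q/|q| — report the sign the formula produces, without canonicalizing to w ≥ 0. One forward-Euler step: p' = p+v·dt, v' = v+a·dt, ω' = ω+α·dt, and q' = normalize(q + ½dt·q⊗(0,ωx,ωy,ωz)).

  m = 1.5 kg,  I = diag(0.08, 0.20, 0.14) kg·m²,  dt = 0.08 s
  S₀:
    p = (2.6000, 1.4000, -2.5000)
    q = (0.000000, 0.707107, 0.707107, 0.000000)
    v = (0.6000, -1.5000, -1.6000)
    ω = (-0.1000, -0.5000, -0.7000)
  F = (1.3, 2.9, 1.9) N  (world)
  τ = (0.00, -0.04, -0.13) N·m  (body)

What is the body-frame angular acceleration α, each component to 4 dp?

precession coupling ω×(Iω) = (-0.0210, -0.0042, 0.0060)
(τ − ω×Iω)/I = (0.2625, -0.1790, -0.9714)

α = (0.2625, -0.1790, -0.9714)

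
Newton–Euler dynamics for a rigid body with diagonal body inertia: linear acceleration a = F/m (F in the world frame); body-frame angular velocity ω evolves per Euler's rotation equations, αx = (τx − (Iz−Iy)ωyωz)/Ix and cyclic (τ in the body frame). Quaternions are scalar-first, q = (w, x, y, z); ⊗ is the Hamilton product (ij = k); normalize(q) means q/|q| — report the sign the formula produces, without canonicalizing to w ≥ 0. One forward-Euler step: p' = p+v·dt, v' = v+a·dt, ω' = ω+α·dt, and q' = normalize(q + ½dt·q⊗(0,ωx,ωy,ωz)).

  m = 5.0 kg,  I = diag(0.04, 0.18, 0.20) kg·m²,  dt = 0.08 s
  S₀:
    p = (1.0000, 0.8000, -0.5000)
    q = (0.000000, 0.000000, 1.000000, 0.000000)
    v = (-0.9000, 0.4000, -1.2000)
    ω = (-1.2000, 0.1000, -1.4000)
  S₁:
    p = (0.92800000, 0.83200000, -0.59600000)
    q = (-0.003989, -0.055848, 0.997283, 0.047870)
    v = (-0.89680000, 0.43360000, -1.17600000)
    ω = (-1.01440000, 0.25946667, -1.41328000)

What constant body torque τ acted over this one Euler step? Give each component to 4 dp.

rate change Δω = (0.18560000, 0.15946667, -0.01328000)
applied torque τ = (0.0900, 0.0900, -0.0500)

τ = (0.0900, 0.0900, -0.0500)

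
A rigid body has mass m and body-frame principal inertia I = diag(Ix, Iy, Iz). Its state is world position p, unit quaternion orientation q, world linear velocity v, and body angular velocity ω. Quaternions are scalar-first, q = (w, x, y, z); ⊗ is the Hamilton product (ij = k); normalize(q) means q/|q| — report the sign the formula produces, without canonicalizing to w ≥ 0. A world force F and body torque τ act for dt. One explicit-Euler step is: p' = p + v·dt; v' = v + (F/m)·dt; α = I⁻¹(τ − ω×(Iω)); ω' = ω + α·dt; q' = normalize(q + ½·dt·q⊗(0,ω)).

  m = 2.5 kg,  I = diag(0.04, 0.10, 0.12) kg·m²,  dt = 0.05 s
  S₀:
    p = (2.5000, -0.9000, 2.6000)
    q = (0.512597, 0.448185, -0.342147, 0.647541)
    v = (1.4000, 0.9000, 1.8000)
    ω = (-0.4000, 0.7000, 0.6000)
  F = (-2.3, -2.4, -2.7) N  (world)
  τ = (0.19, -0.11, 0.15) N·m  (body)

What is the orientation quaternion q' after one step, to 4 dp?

q' = (0.5132, 0.4265, -0.3463, 0.6594)

q⊗(0,ω) = (0.0302523, -0.8636057, -0.1691095, 0.4844289)
q' = normalize(q + ½dt·q⊗(0,ω)) = (0.5132, 0.4265, -0.3463, 0.6594)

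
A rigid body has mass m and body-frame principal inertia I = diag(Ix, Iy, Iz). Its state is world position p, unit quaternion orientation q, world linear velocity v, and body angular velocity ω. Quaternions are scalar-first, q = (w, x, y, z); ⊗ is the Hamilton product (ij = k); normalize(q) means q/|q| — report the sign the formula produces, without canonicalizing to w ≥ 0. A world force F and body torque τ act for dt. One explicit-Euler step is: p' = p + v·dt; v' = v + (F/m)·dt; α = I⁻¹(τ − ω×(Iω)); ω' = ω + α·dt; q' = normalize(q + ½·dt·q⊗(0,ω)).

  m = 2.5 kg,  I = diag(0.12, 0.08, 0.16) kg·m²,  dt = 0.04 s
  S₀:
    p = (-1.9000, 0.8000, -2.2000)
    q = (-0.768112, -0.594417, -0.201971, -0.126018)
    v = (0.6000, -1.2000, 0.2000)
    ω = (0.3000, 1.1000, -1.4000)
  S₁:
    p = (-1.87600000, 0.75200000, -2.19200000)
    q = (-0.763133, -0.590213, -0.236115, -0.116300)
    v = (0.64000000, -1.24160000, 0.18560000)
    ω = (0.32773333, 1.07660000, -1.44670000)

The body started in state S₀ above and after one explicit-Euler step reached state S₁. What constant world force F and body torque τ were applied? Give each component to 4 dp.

F = (2.5000, -2.6000, -0.9000)
τ = (-0.0400, -0.0300, -0.2000)

Δv = v₁−v₀ = (0.04000000, -0.04160000, -0.01440000)
F = m·Δv/dt = (2.5000, -2.6000, -0.9000)
Δω = ω₁−ω₀ = (0.02773333, -0.02340000, -0.04670000)
ω₀×(Iω₀) = (-0.1232, 0.0168, -0.0132)
τ = I·(Δω/dt) + ω₀×(Iω₀) = (-0.0400, -0.0300, -0.2000)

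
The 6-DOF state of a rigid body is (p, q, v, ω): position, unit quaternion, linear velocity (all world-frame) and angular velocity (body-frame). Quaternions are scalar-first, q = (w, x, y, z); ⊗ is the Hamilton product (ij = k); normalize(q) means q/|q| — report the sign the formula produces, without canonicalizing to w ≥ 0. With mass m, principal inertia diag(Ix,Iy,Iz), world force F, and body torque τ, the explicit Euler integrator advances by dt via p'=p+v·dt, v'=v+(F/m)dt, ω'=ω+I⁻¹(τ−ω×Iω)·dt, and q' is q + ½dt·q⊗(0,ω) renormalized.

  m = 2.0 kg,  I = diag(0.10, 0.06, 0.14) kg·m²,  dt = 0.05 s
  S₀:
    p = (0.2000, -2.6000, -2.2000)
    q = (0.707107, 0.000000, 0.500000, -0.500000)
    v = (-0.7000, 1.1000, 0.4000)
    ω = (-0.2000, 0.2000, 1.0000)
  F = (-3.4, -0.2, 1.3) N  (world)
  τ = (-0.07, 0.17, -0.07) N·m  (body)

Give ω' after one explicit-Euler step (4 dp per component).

ω' = (-0.2430, 0.3350, 0.9744)

α = I⁻¹(τ − ω×Iω) = (-0.8600, 2.7000, -0.5114)
ω + α·dt = (-0.2430, 0.3350, 0.9744)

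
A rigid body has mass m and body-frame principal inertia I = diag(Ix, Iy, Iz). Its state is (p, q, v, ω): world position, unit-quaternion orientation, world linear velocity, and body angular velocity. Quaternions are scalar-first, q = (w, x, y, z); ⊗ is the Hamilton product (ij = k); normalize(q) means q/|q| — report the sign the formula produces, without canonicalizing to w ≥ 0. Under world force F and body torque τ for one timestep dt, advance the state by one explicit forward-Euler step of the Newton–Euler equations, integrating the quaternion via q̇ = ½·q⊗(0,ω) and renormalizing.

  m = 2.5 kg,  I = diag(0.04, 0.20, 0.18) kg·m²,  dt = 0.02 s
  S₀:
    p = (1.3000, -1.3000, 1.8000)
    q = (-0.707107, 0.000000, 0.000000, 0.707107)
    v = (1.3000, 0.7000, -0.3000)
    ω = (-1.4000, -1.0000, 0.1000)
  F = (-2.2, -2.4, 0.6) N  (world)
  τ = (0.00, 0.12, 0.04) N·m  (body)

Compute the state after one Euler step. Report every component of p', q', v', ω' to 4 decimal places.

a = (-0.8800, -0.9600, 0.2400)
new position p' = (1.3260, -1.2860, 1.7940)
new velocity v' = (1.2824, 0.6808, -0.2952)
gyro term ω×Iω = (0.0020, 0.0196, 0.2240)
angular accel α = (-0.0500, 0.5020, -1.0222)
ω' = ω + α·dt = (-1.4010, -0.9900, 0.0796)
Hamilton product q⊗(0,ω) = (-0.0707107, 1.6970568, -0.2828428, -0.0707107)
q' = normalize(q + ½dt·q⊗(0,ω)) = (-0.7077, 0.0170, -0.0028, 0.7063)

p' = (1.3260, -1.2860, 1.7940)
q' = (-0.7077, 0.0170, -0.0028, 0.7063)
v' = (1.2824, 0.6808, -0.2952)
ω' = (-1.4010, -0.9900, 0.0796)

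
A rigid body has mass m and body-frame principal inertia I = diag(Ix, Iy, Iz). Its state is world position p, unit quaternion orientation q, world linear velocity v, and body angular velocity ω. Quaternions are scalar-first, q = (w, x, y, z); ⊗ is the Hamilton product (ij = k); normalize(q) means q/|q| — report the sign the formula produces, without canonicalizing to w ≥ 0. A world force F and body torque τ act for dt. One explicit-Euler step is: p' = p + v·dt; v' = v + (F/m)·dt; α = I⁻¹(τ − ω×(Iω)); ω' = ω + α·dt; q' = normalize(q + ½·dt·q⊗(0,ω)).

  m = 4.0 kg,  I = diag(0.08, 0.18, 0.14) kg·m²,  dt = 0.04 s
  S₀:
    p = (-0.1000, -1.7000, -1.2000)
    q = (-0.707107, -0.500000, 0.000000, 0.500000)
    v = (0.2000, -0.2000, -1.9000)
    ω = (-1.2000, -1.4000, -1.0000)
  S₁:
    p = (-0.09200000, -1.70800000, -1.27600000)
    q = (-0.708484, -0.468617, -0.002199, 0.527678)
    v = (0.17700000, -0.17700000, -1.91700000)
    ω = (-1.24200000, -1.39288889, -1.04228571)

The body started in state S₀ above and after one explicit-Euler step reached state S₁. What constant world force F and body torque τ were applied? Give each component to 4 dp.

F = (-2.3000, 2.3000, -1.7000)
τ = (-0.1400, -0.0400, 0.0200)

rate change Δω = (-0.04200000, 0.00711111, -0.04228571)
applied torque τ = (-0.1400, -0.0400, 0.0200)
Δv = v₁−v₀ = (-0.02300000, 0.02300000, -0.01700000)
m·(v₁−v₀)/dt = (-2.3000, 2.3000, -1.7000)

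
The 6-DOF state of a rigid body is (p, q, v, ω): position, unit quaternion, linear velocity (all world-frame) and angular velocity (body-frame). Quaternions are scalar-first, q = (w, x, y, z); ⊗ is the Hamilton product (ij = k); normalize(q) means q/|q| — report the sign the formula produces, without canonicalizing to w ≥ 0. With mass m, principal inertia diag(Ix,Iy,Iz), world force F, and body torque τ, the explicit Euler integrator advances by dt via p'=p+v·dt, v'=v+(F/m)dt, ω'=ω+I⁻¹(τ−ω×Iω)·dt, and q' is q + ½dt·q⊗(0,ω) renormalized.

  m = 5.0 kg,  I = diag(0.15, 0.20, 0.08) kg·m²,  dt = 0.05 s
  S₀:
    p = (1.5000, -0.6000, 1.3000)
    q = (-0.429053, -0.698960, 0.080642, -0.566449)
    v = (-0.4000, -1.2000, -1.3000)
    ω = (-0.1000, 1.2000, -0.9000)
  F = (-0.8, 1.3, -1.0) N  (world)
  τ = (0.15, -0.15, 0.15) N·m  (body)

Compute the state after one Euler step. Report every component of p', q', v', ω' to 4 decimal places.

p' = (1.4800, -0.6600, 1.2350)
q' = (-0.4457, -0.6822, 0.0534, -0.5772)
v' = (-0.4080, -1.1870, -1.3100)
ω' = (-0.0932, 1.1609, -0.8025)

angular accel α = (0.1360, -0.7815, 1.9500)
ω' = ω + α·dt = (-0.0932, 1.1609, -0.8025)
Hamilton product q⊗(0,ω) = (-0.6764705, 0.6500663, -1.0872827, -0.4445401)
q + ½dt·q⊗(0,ω), renormalized = (-0.4457, -0.6822, 0.0534, -0.5772)
a = (-0.1600, 0.2600, -0.2000)
p' = p + v·dt = (1.4800, -0.6600, 1.2350)
v' = v + a·dt = (-0.4080, -1.1870, -1.3100)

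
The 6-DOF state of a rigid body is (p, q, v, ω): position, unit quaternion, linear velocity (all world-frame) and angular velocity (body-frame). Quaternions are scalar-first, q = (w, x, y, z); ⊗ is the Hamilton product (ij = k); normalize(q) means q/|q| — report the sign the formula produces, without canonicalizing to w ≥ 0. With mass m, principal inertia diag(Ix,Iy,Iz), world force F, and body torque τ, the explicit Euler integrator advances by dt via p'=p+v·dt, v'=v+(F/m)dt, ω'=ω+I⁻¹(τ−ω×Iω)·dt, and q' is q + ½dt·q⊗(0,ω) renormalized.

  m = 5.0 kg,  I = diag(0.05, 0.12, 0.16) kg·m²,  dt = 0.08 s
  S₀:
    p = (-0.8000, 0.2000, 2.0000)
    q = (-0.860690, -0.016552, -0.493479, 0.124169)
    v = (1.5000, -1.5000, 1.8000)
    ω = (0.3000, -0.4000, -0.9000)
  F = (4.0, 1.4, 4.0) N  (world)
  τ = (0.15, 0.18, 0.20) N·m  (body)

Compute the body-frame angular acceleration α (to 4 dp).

gyro term ω×Iω = (0.0144, 0.0297, -0.0084)
α = I⁻¹(τ − ω×Iω) = (2.7120, 1.2525, 1.3025)

α = (2.7120, 1.2525, 1.3025)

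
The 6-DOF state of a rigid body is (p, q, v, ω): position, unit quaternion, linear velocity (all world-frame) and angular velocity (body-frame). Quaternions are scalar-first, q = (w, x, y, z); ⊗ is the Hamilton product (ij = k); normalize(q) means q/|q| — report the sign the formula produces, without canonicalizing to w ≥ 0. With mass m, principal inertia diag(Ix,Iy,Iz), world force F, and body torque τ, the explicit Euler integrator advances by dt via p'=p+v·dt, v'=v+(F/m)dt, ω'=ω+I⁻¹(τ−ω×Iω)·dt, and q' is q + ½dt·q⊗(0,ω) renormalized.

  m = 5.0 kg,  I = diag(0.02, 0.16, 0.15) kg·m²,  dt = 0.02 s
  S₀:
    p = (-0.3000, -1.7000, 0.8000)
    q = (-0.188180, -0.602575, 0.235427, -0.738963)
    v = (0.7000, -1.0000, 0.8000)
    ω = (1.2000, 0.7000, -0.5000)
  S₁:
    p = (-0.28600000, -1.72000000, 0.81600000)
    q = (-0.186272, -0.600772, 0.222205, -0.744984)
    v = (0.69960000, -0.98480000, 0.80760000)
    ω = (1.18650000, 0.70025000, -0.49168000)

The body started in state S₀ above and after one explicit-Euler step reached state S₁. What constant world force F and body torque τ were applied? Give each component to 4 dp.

F = (-0.1000, 3.8000, 1.9000)
τ = (-0.0100, 0.0800, 0.1800)

Δv = v₁−v₀ = (-0.00040000, 0.01520000, 0.00760000)
applied force F = (-0.1000, 3.8000, 1.9000)
Δω = ω₁−ω₀ = (-0.01350000, 0.00025000, 0.00832000)
ω₀×(Iω₀) = (0.0035, 0.0780, 0.1176)
τ = I·(Δω/dt) + ω₀×(Iω₀) = (-0.0100, 0.0800, 0.1800)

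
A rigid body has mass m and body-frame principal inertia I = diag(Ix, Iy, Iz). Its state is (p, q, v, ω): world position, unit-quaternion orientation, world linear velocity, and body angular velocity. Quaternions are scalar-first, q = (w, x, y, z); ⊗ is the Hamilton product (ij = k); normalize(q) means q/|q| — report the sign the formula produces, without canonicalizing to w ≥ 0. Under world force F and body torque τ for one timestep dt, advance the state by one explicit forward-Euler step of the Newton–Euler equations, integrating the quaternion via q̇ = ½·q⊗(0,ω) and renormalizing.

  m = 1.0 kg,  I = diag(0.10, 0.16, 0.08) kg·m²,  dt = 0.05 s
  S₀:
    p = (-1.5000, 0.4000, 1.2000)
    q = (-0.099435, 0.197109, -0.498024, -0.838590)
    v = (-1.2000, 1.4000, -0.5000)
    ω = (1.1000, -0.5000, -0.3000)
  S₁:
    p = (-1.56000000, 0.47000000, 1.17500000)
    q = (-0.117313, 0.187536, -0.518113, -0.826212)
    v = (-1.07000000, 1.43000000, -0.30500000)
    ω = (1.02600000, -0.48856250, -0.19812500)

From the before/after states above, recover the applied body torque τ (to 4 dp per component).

Δω = ω₁−ω₀ = (-0.07400000, 0.01143750, 0.10187500)
ω₀×(Iω₀) = (-0.0120, -0.0066, -0.0330)
I·α + gyro = (-0.1600, 0.0300, 0.1300)

τ = (-0.1600, 0.0300, 0.1300)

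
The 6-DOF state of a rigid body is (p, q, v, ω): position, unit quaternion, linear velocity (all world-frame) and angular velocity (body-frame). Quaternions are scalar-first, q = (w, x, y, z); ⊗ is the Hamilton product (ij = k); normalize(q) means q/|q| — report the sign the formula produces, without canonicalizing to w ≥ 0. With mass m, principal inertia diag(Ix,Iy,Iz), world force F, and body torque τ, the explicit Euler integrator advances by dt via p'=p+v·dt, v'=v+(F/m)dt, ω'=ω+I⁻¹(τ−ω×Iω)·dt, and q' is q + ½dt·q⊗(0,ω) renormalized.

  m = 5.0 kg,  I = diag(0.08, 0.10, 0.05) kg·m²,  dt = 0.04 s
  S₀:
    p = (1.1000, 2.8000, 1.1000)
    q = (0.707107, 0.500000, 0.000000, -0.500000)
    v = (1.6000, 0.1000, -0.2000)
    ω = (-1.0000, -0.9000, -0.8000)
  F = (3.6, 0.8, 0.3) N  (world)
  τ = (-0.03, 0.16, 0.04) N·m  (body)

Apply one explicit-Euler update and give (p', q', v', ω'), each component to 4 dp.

p' = p + v·dt = (1.1640, 2.8040, 1.0920)
new velocity v' = (1.6288, 0.1064, -0.1976)
(τ − ω×Iω)/I = (0.0750, 1.3600, 0.4400)
ω + α·dt = (-0.9970, -0.8456, -0.7824)
2q̇ = q⊗(0,ω) = (0.1000000, -1.1571070, 0.2636037, -1.0156856)
updated quaternion q' = (0.7088, 0.4766, 0.0053, -0.5201)

p' = (1.1640, 2.8040, 1.0920)
q' = (0.7088, 0.4766, 0.0053, -0.5201)
v' = (1.6288, 0.1064, -0.1976)
ω' = (-0.9970, -0.8456, -0.7824)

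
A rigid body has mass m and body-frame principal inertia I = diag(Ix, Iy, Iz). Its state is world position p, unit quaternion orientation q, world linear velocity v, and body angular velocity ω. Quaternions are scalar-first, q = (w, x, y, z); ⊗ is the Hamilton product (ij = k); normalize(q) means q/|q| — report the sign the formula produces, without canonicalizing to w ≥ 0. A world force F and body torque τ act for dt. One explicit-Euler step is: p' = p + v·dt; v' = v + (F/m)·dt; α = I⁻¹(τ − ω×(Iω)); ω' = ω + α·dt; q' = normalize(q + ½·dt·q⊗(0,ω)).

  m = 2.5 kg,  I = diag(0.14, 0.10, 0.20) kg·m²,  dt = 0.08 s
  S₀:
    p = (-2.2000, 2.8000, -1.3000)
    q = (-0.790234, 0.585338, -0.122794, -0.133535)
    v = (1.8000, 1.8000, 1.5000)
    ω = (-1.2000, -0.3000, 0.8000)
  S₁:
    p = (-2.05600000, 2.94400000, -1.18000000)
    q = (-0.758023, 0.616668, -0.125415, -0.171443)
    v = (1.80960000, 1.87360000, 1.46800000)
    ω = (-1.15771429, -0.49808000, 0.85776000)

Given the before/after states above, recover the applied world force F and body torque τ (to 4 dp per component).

Δv = v₁−v₀ = (0.00960000, 0.07360000, -0.03200000)
applied force F = (0.3000, 2.3000, -1.0000)
ω₁ − ω₀ = (0.04228571, -0.19808000, 0.05776000)
precession coupling = (-0.0240, 0.0576, -0.0144)
applied torque τ = (0.0500, -0.1900, 0.1300)

F = (0.3000, 2.3000, -1.0000)
τ = (0.0500, -0.1900, 0.1300)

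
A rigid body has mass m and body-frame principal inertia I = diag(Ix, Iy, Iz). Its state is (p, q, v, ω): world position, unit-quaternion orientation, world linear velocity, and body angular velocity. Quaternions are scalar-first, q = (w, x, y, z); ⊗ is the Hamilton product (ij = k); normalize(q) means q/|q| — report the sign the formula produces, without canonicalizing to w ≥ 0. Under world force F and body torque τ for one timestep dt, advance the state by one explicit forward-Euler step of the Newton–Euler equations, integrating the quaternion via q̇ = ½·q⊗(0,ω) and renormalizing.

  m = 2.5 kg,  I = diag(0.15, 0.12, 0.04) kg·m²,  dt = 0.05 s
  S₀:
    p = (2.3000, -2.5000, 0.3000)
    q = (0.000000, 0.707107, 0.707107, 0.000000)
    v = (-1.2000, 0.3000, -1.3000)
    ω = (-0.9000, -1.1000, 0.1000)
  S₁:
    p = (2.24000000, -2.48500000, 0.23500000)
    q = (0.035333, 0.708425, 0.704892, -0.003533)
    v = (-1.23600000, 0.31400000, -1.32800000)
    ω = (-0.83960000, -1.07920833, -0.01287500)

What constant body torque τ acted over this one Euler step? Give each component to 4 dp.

τ = (0.1900, 0.0400, -0.1200)

rate change Δω = (0.06040000, 0.02079167, -0.11287500)
ω₀×(Iω₀) = (0.0088, -0.0099, -0.0297)
I·α + gyro = (0.1900, 0.0400, -0.1200)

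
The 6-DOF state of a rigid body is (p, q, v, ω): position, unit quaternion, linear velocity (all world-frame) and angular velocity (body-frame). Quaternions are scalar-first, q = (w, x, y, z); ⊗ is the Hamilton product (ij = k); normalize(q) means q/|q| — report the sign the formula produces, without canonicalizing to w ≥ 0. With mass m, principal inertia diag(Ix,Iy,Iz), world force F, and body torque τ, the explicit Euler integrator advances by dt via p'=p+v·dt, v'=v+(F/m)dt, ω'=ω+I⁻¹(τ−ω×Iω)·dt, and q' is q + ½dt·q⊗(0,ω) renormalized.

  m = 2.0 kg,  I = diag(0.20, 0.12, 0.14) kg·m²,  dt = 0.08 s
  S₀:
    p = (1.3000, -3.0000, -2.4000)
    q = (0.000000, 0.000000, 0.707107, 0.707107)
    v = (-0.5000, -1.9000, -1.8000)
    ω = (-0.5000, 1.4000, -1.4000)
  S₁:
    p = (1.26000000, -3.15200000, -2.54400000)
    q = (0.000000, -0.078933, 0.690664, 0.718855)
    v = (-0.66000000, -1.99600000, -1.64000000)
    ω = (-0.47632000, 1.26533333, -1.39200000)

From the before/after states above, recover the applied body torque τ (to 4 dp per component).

rate change Δω = (0.02368000, -0.13466667, 0.00800000)
precession coupling = (-0.0392, 0.0420, 0.0560)
I·α + gyro = (0.0200, -0.1600, 0.0700)

τ = (0.0200, -0.1600, 0.0700)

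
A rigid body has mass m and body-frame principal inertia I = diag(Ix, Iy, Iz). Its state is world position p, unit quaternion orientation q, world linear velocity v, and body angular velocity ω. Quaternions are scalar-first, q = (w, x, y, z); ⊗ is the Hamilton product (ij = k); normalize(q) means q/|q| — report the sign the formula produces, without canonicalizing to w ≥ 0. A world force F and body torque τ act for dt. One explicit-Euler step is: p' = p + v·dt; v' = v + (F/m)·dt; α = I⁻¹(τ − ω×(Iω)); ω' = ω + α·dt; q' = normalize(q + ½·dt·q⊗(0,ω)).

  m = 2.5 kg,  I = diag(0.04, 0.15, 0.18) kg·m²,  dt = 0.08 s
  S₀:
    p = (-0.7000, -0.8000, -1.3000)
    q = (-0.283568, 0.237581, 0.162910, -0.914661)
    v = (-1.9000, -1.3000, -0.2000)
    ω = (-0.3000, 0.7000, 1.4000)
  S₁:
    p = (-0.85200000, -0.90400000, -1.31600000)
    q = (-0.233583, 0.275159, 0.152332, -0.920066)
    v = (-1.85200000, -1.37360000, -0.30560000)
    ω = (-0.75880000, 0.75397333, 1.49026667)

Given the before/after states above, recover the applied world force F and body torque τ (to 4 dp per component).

velocity change Δv = (0.04800000, -0.07360000, -0.10560000)
m·(v₁−v₀)/dt = (1.5000, -2.3000, -3.3000)
ω₁ − ω₀ = (-0.45880000, 0.05397333, 0.09026667)
τ = I·(Δω/dt) + ω₀×(Iω₀) = (-0.2000, 0.1600, 0.1800)

F = (1.5000, -2.3000, -3.3000)
τ = (-0.2000, 0.1600, 0.1800)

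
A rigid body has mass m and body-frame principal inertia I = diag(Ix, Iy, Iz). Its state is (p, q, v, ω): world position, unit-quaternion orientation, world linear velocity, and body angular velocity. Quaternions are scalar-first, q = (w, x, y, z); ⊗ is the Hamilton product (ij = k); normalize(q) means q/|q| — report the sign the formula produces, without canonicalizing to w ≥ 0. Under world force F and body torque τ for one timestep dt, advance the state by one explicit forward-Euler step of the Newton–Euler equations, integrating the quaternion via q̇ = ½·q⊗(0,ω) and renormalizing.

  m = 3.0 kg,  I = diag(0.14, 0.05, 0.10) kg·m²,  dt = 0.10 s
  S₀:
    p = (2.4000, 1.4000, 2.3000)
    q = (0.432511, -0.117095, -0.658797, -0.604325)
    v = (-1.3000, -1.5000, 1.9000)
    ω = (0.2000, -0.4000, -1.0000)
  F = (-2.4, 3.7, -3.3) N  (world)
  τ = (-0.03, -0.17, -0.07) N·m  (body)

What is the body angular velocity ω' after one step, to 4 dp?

ω×(Iω) gyroscopic = (0.0200, -0.0080, 0.0072)
α = I⁻¹(τ − ω×Iω) = (-0.3571, -3.2400, -0.7720)
ω' = ω + α·dt = (0.1643, -0.7240, -1.0772)

ω' = (0.1643, -0.7240, -1.0772)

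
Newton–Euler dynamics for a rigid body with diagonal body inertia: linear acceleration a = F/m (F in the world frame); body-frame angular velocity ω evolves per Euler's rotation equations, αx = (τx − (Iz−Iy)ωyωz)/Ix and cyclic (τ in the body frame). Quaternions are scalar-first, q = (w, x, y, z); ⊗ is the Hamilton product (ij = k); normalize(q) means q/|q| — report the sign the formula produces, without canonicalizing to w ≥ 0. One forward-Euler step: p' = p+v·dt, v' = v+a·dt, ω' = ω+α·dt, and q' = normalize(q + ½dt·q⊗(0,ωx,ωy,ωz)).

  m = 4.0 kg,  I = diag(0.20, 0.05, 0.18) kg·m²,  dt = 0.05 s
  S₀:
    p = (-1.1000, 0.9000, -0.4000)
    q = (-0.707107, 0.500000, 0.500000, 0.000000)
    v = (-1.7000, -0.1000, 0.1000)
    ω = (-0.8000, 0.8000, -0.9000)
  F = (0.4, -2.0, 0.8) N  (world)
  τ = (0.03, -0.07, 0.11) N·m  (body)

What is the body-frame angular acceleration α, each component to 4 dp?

ω×(Iω) gyroscopic = (-0.0936, 0.0144, 0.0960)
angular accel α = (0.6180, -1.6880, 0.0778)

α = (0.6180, -1.6880, 0.0778)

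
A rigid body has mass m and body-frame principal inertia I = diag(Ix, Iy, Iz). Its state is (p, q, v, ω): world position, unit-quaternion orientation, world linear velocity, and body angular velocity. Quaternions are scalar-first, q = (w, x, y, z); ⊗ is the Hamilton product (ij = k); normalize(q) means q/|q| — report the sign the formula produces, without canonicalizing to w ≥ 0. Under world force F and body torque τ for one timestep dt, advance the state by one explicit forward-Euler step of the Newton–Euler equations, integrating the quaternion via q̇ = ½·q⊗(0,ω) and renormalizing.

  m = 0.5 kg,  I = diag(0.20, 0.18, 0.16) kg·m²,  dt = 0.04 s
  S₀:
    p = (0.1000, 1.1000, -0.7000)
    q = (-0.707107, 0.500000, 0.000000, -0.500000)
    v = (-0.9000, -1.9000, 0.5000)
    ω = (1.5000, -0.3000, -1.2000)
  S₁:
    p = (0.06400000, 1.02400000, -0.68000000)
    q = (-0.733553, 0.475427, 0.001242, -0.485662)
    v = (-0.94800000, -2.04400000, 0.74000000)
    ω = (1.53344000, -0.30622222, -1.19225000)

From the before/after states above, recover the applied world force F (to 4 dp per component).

v₁ − v₀ = (-0.04800000, -0.14400000, 0.24000000)
m·(v₁−v₀)/dt = (-0.6000, -1.8000, 3.0000)

F = (-0.6000, -1.8000, 3.0000)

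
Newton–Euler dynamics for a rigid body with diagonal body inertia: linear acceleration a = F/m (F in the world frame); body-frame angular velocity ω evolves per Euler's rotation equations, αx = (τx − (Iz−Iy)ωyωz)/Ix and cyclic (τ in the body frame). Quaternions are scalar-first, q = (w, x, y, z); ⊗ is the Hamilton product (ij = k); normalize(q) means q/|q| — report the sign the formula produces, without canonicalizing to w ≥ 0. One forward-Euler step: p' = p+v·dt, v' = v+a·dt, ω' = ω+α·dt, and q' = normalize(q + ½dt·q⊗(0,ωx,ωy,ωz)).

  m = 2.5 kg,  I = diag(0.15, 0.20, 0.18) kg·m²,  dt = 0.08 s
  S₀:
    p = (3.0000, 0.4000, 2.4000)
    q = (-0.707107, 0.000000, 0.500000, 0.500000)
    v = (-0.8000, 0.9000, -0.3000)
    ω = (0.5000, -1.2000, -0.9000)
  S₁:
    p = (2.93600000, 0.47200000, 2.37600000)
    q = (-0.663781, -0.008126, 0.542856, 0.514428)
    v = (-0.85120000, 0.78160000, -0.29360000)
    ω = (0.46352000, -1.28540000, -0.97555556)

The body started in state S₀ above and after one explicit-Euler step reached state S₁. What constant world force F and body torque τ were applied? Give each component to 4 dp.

Δω = ω₁−ω₀ = (-0.03648000, -0.08540000, -0.07555556)
gyro term ω₀×Iω₀ = (-0.0216, 0.0135, -0.0300)
τ = I·(Δω/dt) + ω₀×(Iω₀) = (-0.0900, -0.2000, -0.2000)
velocity change Δv = (-0.05120000, -0.11840000, 0.00640000)
applied force F = (-1.6000, -3.7000, 0.2000)

F = (-1.6000, -3.7000, 0.2000)
τ = (-0.0900, -0.2000, -0.2000)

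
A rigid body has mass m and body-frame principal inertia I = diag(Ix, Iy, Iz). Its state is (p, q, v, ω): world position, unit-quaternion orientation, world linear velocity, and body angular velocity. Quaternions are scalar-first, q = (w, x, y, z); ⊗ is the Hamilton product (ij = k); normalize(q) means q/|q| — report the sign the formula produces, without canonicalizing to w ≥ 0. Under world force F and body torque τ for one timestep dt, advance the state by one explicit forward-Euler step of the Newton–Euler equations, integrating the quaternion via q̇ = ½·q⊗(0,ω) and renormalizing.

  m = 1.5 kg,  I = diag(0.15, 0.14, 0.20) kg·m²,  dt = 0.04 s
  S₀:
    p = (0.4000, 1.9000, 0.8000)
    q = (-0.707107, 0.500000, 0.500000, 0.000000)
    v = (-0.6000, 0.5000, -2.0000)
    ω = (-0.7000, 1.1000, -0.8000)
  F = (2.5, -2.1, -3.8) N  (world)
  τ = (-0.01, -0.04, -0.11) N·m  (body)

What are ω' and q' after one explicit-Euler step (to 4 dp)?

ω' = (-0.6886, 1.0966, -0.8235)
q' = (-0.7108, 0.5017, 0.4922, 0.0293)

ω×(Iω) gyroscopic = (-0.0528, -0.0280, 0.0077)
(τ − ω×Iω)/I = (0.2853, -0.0857, -0.5885)
ω' = ω + α·dt = (-0.6886, 1.0966, -0.8235)
2q̇ = q⊗(0,ω) = (-0.2000000, 0.0949749, -0.3778177, 1.4656856)
q' = normalize(q + ½dt·q⊗(0,ω)) = (-0.7108, 0.5017, 0.4922, 0.0293)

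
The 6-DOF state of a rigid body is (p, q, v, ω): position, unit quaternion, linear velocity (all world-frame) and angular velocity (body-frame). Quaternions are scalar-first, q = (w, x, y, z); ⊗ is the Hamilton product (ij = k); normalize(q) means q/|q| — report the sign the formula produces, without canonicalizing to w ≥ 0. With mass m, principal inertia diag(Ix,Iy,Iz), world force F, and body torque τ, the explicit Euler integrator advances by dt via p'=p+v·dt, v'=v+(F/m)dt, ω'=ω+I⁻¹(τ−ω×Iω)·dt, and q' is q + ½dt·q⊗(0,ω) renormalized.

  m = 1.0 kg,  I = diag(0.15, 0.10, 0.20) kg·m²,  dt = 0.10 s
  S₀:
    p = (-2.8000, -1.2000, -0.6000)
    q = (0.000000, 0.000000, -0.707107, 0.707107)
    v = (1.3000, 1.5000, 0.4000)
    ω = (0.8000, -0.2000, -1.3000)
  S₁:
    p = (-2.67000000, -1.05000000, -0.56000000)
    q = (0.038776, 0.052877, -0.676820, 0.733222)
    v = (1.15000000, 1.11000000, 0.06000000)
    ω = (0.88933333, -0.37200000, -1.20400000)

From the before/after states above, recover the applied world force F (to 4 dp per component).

F = (-1.5000, -3.9000, -3.4000)

Δv = v₁−v₀ = (-0.15000000, -0.39000000, -0.34000000)
F = m·Δv/dt = (-1.5000, -3.9000, -3.4000)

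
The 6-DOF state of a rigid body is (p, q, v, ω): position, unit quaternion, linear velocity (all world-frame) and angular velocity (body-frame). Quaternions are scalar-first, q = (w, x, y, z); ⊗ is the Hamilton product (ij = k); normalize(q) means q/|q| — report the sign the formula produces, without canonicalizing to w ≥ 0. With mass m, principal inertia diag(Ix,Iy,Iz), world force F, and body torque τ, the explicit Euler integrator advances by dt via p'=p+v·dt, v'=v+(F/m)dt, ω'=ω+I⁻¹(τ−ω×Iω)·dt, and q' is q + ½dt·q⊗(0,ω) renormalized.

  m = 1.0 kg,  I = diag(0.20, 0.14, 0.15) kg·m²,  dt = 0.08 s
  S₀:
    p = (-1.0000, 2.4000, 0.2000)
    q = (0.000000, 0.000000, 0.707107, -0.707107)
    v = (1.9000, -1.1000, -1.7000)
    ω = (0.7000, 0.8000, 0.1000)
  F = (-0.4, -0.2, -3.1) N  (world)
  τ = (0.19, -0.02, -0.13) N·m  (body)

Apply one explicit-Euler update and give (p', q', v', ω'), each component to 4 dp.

p' = (-0.8480, 2.3120, 0.0640)
q' = (-0.0198, 0.0254, 0.6867, -0.7262)
v' = (1.8680, -1.1160, -1.9480)
ω' = (0.7757, 0.7866, 0.0486)

a = (-0.4000, -0.2000, -3.1000)
p + v·dt = (-0.8480, 2.3120, 0.0640)
v' = v + a·dt = (1.8680, -1.1160, -1.9480)
angular accel α = (0.9460, -0.1679, -0.6427)
new body rate ω' = (0.7757, 0.7866, 0.0486)
q⊗(0,ω) = (-0.4949749, 0.6363963, -0.4949749, -0.4949749)
q + ½dt·q⊗(0,ω), renormalized = (-0.0198, 0.0254, 0.6867, -0.7262)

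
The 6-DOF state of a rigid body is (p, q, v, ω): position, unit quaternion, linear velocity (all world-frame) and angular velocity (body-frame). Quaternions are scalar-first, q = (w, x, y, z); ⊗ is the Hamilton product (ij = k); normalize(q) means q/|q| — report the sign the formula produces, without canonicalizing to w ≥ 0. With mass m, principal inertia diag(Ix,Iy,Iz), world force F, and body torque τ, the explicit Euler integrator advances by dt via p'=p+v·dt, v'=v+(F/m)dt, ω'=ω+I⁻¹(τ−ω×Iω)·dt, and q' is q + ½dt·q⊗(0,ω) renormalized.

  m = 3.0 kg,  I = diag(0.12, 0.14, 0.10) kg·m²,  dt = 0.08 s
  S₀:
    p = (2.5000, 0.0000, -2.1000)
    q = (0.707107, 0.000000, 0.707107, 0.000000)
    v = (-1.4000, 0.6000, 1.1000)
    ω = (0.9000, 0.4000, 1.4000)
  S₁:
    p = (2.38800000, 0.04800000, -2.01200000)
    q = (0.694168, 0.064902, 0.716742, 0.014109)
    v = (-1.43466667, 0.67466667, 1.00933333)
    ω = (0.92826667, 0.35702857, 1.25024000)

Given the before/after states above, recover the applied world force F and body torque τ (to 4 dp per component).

velocity change Δv = (-0.03466667, 0.07466667, -0.09066667)
F = m·Δv/dt = (-1.3000, 2.8000, -3.4000)
Δω = ω₁−ω₀ = (0.02826667, -0.04297143, -0.14976000)
ω₀×(Iω₀) = (-0.0224, 0.0252, 0.0072)
I·α + gyro = (0.0200, -0.0500, -0.1800)

F = (-1.3000, 2.8000, -3.4000)
τ = (0.0200, -0.0500, -0.1800)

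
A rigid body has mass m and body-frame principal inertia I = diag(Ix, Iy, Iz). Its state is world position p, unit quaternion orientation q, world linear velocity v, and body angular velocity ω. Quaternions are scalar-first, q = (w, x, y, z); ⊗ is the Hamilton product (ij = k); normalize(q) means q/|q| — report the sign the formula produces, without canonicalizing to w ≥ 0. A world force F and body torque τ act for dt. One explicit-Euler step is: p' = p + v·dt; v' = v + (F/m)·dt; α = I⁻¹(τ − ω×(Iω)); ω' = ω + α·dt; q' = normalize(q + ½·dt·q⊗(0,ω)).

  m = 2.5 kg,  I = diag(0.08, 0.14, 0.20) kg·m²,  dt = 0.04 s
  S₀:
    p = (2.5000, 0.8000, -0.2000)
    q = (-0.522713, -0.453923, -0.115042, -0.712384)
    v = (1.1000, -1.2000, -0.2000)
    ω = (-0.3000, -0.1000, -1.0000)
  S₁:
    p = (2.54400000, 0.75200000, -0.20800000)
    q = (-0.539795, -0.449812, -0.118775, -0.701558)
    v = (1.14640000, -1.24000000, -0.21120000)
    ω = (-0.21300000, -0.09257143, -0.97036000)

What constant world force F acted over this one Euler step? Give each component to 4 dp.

F = (2.9000, -2.5000, -0.7000)

velocity change Δv = (0.04640000, -0.04000000, -0.01120000)
F = m·Δv/dt = (2.9000, -2.5000, -0.7000)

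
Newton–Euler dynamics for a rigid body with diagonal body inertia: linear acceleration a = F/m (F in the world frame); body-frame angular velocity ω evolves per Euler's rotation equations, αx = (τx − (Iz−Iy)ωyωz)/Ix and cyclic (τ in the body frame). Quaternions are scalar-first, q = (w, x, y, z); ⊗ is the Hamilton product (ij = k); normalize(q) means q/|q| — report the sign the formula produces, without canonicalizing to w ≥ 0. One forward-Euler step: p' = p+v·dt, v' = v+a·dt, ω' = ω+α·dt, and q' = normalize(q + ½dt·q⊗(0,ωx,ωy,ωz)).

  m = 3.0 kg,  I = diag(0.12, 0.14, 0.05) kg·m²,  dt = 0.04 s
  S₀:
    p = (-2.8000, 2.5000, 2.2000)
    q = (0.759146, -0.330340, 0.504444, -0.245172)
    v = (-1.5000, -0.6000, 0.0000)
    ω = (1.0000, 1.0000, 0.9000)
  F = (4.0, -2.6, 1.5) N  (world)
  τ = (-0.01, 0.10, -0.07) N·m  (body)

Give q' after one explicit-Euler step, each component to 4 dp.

q' = (0.7597, -0.3010, 0.5204, -0.2481)

Hamilton product q⊗(0,ω) = (0.0465508, 1.4583176, 0.8112800, -0.1515526)
updated quaternion q' = (0.7597, -0.3010, 0.5204, -0.2481)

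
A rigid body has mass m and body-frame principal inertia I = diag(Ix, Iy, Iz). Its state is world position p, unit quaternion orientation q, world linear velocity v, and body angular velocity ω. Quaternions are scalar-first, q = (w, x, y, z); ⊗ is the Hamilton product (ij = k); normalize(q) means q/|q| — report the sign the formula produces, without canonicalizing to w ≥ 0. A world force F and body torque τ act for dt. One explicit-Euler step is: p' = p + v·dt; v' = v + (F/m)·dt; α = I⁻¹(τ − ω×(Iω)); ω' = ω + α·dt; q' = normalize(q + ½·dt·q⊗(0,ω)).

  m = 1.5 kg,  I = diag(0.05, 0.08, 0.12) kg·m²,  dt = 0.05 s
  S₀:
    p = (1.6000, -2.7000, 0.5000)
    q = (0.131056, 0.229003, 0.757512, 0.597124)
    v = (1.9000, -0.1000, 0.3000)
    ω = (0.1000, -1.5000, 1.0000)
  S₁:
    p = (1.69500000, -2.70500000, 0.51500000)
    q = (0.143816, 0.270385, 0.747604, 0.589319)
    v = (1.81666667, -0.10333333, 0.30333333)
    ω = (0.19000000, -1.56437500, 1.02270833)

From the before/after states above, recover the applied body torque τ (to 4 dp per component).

ω₁ − ω₀ = (0.09000000, -0.06437500, 0.02270833)
ω₀×(Iω₀) = (-0.0600, -0.0070, -0.0045)
τ = I·(Δω/dt) + ω₀×(Iω₀) = (0.0300, -0.1100, 0.0500)

τ = (0.0300, -0.1100, 0.0500)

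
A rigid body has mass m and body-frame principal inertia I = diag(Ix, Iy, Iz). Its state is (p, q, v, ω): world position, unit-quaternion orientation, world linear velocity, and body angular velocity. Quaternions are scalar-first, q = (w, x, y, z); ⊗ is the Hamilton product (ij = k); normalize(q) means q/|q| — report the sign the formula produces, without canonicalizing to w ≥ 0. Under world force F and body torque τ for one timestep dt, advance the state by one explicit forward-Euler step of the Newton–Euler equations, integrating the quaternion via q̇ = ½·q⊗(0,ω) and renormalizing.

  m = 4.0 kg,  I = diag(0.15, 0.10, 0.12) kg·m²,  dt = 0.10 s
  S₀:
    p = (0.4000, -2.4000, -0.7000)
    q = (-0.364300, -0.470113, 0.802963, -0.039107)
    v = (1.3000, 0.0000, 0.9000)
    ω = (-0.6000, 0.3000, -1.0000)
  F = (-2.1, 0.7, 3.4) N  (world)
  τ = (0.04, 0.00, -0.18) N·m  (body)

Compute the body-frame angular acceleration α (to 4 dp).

precession coupling ω×(Iω) = (-0.0060, 0.0180, 0.0090)
angular accel α = (0.3067, -0.1800, -1.5750)

α = (0.3067, -0.1800, -1.5750)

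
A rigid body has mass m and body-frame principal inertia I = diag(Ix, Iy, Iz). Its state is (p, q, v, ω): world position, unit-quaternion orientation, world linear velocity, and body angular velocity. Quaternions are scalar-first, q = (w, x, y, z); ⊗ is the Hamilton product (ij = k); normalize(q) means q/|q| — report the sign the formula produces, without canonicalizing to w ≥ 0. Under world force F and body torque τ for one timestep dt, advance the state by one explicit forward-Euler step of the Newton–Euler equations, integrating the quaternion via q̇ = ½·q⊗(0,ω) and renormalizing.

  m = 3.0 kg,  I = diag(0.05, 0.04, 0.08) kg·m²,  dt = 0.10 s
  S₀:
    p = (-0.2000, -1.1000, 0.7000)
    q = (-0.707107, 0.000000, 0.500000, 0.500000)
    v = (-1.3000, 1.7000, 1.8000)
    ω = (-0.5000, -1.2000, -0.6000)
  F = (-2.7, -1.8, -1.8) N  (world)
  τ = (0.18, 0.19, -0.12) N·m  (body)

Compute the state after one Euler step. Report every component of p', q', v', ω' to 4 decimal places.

p' = (-0.3300, -0.9300, 0.8800)
q' = (-0.6604, 0.0326, 0.5286, 0.5324)
v' = (-1.3900, 1.6400, 1.7400)
ω' = (-0.1976, -0.7025, -0.7425)

precession coupling ω×(Iω) = (0.0288, -0.0090, -0.0060)
angular accel α = (3.0240, 4.9750, -1.4250)
ω + α·dt = (-0.1976, -0.7025, -0.7425)
q⊗(0,ω) = (0.9000000, 0.6535535, 0.5985284, 0.6742642)
updated quaternion q' = (-0.6604, 0.0326, 0.5286, 0.5324)
linear accel F/m = (-0.9000, -0.6000, -0.6000)
new position p' = (-0.3300, -0.9300, 0.8800)
v' = v + a·dt = (-1.3900, 1.6400, 1.7400)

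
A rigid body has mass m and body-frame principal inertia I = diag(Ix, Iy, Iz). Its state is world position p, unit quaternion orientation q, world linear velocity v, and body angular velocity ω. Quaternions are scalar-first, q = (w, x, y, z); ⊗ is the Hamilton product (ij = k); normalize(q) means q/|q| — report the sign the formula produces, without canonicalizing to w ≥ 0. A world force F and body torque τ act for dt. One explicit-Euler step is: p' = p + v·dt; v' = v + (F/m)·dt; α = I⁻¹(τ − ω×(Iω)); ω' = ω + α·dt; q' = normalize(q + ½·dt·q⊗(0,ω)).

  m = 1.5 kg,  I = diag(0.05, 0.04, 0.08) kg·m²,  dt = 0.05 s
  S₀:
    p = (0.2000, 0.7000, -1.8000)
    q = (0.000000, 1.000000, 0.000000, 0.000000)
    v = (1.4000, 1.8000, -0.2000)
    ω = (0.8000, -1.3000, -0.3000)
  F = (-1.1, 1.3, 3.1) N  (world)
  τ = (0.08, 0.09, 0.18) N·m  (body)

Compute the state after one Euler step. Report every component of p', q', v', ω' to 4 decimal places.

p' = (0.2700, 0.7900, -1.8100)
q' = (-0.0200, 0.9992, 0.0075, -0.0325)
v' = (1.3633, 1.8433, -0.0967)
ω' = (0.8644, -1.1965, -0.1940)

gyro term ω×Iω = (0.0156, 0.0072, 0.0104)
(τ − ω×Iω)/I = (1.2880, 2.0700, 2.1200)
ω' = ω + α·dt = (0.8644, -1.1965, -0.1940)
2q̇ = q⊗(0,ω) = (-0.8000000, 0.0000000, 0.3000000, -1.3000000)
q' = normalize(q + ½dt·q⊗(0,ω)) = (-0.0200, 0.9992, 0.0075, -0.0325)
new position p' = (0.2700, 0.7900, -1.8100)
v + (F/m)dt = (1.3633, 1.8433, -0.0967)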